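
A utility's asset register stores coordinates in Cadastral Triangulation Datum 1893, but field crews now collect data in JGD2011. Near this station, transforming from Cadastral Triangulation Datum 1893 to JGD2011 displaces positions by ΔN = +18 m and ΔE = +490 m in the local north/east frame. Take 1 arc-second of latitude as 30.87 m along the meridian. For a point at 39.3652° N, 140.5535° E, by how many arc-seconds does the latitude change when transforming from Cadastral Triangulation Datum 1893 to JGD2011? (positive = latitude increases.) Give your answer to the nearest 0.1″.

1″ of latitude = 30.87 m, so Δφ = 18.0 / 30.87 = 0.583″.

Δφ = 0.6″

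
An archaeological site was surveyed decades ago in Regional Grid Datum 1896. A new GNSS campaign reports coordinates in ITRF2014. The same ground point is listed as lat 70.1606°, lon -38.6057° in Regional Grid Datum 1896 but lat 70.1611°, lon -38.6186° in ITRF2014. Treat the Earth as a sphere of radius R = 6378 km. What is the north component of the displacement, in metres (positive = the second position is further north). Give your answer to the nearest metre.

ΔN = 56 m

Δφ = 70.1611° − 70.1606° = +0.0005°; Δλ = -38.6186° − -38.6057° = -0.0129°.
1° along a meridian = πR/180 = 111317 m.
ΔN = Δφ × 111317 = 55.7 m; ΔE = Δλ × 111317 × cos(70.1606°) = -0.0129 × 111317 × 0.339385 = -487.4 m.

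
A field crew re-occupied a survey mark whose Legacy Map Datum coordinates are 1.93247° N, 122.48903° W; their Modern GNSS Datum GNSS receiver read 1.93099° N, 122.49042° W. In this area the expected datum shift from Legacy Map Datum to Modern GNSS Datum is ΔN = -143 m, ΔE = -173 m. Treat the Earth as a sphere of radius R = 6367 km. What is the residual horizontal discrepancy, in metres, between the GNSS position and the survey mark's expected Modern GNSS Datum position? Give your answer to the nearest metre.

Observed coordinate differences: Δφ = -0.00148°, Δλ = -0.00139°.
Converting to metres (1° lat = 111125 m, cos φ = 0.999431): observed ΔN = -164.5 m, observed ΔE = -154.4 m.
Subtracting the expected shift leaves a residual of -164.5 − (-143) = -21.5 m north and -154.4 − (-173) = 18.6 m east.
Residual distance = √((-21.5)² + 18.6²) = 28.4 m.

28 m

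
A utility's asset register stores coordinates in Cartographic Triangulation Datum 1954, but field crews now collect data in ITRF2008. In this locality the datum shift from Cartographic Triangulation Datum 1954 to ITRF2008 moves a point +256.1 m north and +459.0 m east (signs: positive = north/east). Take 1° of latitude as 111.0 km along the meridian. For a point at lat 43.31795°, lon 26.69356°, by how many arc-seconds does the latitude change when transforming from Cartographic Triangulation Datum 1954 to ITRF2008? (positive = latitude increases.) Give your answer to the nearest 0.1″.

1° of latitude = 111.0 km, so Δφ = 256.1 / 111000 = 0.0023072° = 8.306″.

Δφ = 8.3″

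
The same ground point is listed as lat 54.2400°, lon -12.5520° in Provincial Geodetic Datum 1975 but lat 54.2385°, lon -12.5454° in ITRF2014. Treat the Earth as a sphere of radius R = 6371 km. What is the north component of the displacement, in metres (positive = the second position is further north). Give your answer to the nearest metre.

ΔN = -167 m

Δφ = 54.2385° − 54.2400° = -0.0015°; Δλ = -12.5454° − -12.5520° = +0.0066°.
1° along a meridian = πR/180 = 111195 m.
ΔN = Δφ × 111195 = -166.8 m; ΔE = Δλ × 111195 × cos(54.2400°) = +0.0066 × 111195 × 0.584391 = 428.9 m.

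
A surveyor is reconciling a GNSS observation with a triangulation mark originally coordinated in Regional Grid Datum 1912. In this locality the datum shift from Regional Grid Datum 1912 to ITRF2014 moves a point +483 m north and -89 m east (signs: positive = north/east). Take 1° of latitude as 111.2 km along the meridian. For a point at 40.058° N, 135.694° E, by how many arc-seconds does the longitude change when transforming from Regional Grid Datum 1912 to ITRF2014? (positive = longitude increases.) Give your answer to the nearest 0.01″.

At latitude 40.058°, cos φ = 0.765393.
1° of longitude at this latitude = 111.2 × cos φ = 85.11 km, so Δλ = -89.0 / 85111.7 = -0.0010457° = -3.764″.

Δλ = -3.76″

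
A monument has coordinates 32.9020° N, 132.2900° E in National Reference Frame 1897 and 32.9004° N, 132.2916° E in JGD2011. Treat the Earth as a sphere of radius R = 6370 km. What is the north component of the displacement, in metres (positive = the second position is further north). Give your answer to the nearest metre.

Δφ = 32.9004° − 32.9020° = -0.0016°; Δλ = 132.2916° − 132.2900° = +0.0016°.
1° along a meridian = πR/180 = 111177 m.
ΔN = Δφ × 111177 = -177.9 m; ΔE = Δλ × 111177 × cos(32.9020°) = +0.0016 × 111177 × 0.839601 = 149.4 m.

ΔN = -178 m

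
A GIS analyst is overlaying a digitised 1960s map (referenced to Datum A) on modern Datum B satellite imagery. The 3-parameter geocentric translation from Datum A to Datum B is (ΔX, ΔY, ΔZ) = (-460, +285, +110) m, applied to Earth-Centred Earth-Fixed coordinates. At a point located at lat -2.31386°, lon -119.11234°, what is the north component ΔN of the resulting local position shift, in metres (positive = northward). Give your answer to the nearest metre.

ΔN = 109 m

At φ = -2.31386°, λ = -119.11234°: sin φ = -0.040373, cos φ = 0.999185, sin λ = -0.873667, cos λ = -0.486524.
ΔN = −sin φ cos λ·ΔX − sin φ sin λ·ΔY + cos φ·ΔZ = −(-0.040373)(-0.486524)(-460) − (-0.040373)(-0.873667)(285) + (0.999185)(110) = 108.89 m.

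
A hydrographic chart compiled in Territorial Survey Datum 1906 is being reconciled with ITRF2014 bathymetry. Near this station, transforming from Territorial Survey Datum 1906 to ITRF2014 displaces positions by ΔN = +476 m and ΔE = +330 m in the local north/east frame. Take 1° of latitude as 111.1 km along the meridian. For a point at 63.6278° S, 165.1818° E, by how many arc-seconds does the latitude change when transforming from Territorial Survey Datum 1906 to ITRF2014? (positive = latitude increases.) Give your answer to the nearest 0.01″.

1° of latitude = 111.1 km, so Δφ = 476.0 / 111100 = 0.0042844° = 15.424″.

Δφ = 15.42″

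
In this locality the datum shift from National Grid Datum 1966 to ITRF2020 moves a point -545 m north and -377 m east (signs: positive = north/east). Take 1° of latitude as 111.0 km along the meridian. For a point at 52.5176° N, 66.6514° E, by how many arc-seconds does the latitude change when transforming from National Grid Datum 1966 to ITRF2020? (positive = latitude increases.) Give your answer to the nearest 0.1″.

Δφ = -17.7″

1° of latitude = 111.0 km, so Δφ = -545.0 / 111000 = -0.0049099° = -17.676″.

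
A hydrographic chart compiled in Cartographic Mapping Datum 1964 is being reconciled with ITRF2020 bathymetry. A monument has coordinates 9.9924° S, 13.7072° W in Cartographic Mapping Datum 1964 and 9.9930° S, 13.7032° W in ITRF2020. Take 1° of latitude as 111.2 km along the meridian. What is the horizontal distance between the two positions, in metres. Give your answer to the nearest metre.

Δφ = -9.9930° − -9.9924° = -0.0006°; Δλ = -13.7032° − -13.7072° = +0.0040°.
ΔN = Δφ × 111200 = -66.7 m; ΔE = Δλ × 111200 × cos(-9.9924°) = +0.0040 × 111200 × 0.984831 = 438.1 m.
Distance = √(ΔE² + ΔN²) = √(438.1² + (-66.7)²) = 443.1 m.

443 m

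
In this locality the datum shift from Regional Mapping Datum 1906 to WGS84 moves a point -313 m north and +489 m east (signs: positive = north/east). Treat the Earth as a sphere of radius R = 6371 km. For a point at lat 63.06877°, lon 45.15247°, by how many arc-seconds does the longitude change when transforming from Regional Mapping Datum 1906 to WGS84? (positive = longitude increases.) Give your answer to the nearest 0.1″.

At latitude 63.06877°, cos φ = 0.452921.
One radian of longitude at latitude φ spans R cos φ, so Δλ = ΔE / (R cos φ) = 489.0 / (6371000 × 0.452921) = 1.6946e-04 rad = 34.955″.

Δλ = 35.0″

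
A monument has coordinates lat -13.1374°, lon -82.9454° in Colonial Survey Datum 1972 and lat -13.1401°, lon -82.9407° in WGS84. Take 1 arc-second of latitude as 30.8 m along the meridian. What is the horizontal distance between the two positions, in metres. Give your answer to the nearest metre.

Δφ = -13.1401° − -13.1374° = -0.0027°; Δλ = -82.9407° − -82.9454° = +0.0047°.
1° of latitude = 3600 × 30.80 = 110880 m.
ΔN = Δφ × 110880 = -299.4 m; ΔE = Δλ × 110880 × cos(-13.1374°) = +0.0047 × 110880 × 0.973828 = 507.5 m.
Distance = √(ΔE² + ΔN²) = √(507.5² + (-299.4)²) = 589.2 m.

589 m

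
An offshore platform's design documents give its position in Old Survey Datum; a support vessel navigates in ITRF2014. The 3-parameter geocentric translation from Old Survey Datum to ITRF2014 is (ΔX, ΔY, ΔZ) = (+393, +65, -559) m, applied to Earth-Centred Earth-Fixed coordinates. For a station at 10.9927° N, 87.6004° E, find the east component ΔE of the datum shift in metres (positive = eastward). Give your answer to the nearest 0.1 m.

The local east axis at (φ, λ) is (−sin λ, cos λ, 0), so ΔE = −sin(87.6004°)·393 + cos(87.6004°)·65 = -389.93 m.

ΔE = -389.9 m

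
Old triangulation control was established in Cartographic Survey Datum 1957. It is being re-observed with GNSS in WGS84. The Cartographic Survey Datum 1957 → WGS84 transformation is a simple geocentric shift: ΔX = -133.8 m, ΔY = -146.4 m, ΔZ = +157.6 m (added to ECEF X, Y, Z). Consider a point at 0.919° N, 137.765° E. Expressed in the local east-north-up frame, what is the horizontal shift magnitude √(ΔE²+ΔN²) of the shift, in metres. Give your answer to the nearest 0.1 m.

The local east axis at (φ, λ) is (−sin λ, cos λ, 0), so ΔE = −sin(137.765°)·(-133.8) + cos(137.765°)·(-146.4) = 198.33 m.
The local north axis is (−sin φ cos λ, −sin φ sin λ, cos φ), giving ΔN = -1.589 + 1.578 + 157.580 = 157.57 m.
Horizontal magnitude = √(ΔE² + ΔN²) = √(198.33² + 157.57²) = 253.30 m.

253.3 m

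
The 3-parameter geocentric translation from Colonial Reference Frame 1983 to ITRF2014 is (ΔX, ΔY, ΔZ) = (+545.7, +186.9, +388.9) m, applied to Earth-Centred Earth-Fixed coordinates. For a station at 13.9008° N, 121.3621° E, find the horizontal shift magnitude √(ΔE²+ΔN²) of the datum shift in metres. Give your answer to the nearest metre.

The local east axis at (φ, λ) is (−sin λ, cos λ, 0), so ΔE = −sin(121.3621°)·545.7 + cos(121.3621°)·186.9 = -563.24 m.
The local north axis is (−sin φ cos λ, −sin φ sin λ, cos φ), giving ΔN = 68.230 − 38.341 + 377.510 = 407.40 m.
Horizontal magnitude = √(ΔE² + ΔN²) = √((-563.24)² + 407.40²) = 695.14 m.

695 m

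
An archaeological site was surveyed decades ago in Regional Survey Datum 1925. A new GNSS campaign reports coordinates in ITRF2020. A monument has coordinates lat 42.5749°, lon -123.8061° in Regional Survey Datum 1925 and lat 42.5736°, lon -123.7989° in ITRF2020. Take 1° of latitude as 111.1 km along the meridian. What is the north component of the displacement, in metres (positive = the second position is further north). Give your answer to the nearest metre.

ΔN = -144 m

Δφ = 42.5736° − 42.5749° = -0.0013°; Δλ = -123.7989° − -123.8061° = +0.0072°.
ΔN = Δφ × 111100 = -144.4 m; ΔE = Δλ × 111100 × cos(42.5749°) = +0.0072 × 111100 × 0.736394 = 589.1 m.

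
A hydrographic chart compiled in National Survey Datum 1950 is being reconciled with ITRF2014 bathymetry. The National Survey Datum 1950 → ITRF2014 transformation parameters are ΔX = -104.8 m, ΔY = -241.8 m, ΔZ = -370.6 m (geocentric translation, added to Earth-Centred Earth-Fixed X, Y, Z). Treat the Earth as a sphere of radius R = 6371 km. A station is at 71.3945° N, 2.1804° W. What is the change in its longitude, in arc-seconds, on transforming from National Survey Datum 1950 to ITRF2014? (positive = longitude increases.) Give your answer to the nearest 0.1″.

sin φ = 0.947738, cos φ = 0.319050, sin λ = -0.038046, cos λ = 0.999276.
East component: ΔE = −sin λ·ΔX + cos λ·ΔY = −(-0.038046)(-104.8) + (0.999276)(-241.8) = -245.61 m.
1° of latitude spans πR/180 = 111195 m; at latitude φ, 1° of longitude spans that × cos φ = 35476.8 m, so Δλ = -245.61 / 35476.8 × 3600 = -24.923″.

Δλ = -24.9″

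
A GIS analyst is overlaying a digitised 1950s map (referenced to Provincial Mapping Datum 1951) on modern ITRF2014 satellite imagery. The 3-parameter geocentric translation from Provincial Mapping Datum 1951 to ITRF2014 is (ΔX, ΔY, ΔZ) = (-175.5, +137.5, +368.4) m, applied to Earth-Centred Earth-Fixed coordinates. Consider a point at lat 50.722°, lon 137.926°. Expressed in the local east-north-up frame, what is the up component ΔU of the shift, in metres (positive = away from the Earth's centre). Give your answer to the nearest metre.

ΔU = 426 m

At φ = 50.722°, λ = 137.926°: sin φ = 0.774083, cos φ = 0.633084, sin λ = 0.670090, cos λ = -0.742280.
ΔU = cos φ cos λ·ΔX + cos φ sin λ·ΔY + sin φ·ΔZ = (0.633084)(-0.742280)(-175.5) + (0.633084)(0.670090)(137.5) + (0.774083)(368.4) = 425.97 m.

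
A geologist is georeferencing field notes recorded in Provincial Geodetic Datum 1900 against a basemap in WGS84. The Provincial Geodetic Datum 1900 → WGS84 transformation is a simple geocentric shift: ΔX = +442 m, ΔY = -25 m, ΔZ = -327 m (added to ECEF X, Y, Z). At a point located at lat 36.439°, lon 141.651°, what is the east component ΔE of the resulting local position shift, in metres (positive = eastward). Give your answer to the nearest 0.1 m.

ΔE = -254.6 m

The local east axis at (φ, λ) is (−sin λ, cos λ, 0), so ΔE = −sin(141.651°)·442 + cos(141.651°)·(-25) = -254.63 m.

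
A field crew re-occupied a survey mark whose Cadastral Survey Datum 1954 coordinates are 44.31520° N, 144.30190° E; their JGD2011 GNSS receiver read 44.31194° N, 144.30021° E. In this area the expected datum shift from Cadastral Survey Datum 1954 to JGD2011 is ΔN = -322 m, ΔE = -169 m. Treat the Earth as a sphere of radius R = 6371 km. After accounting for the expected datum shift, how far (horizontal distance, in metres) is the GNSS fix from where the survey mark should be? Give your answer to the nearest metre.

Observed coordinate differences: Δφ = -0.00326°, Δλ = -0.00169°.
Converting to metres (1° lat = 111195 m, cos φ = 0.715507): observed ΔN = -362.5 m, observed ΔE = -134.5 m.
Subtracting the expected shift leaves a residual of -362.5 − (-322) = -40.5 m north and -134.5 − (-169) = 34.5 m east.
Residual distance = √((-40.5)² + 34.5²) = 53.2 m.

53 m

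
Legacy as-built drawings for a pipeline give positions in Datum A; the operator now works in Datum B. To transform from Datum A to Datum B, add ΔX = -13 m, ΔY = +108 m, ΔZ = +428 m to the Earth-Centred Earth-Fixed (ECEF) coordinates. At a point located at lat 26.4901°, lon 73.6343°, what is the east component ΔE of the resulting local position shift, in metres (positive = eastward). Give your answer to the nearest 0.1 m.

At φ = 26.4901°, λ = 73.6343°: sin φ = 0.446043, cos φ = 0.895011, sin λ = 0.959483, cos λ = 0.281767.
ΔE = −sin λ·ΔX + cos λ·ΔY = −(0.959483)·(-13) + (0.281767)·(108) = 42.90 m.

ΔE = 42.9 m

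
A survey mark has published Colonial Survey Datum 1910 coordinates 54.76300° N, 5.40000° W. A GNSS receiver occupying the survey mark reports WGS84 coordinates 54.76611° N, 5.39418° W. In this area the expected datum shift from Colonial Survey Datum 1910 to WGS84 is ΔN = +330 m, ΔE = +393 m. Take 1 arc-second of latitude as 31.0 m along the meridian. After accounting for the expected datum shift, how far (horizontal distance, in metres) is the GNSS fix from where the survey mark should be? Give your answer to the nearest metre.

Observed coordinate differences: Δφ = +0.00311°, Δλ = +0.00582°.
Converting to metres (1° lat = 111600 m, cos φ = 0.576960): observed ΔN = 347.1 m, observed ΔE = 374.7 m.
Subtracting the expected shift leaves a residual of 347.1 − (330) = 17.1 m north and 374.7 − (393) = -18.3 m east.
Residual distance = √(17.1² + (-18.3)²) = 25.0 m.

25 m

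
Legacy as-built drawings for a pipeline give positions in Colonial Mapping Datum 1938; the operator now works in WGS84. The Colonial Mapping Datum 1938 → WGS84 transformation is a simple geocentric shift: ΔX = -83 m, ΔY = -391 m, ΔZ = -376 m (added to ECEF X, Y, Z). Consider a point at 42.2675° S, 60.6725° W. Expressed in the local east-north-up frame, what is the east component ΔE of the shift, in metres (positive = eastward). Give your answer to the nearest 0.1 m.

At φ = -42.2675°, λ = -60.6725°: sin φ = -0.672593, cos φ = 0.740013, sin λ = -0.871834, cos λ = 0.489801.
ΔE = −sin λ·ΔX + cos λ·ΔY = −(-0.871834)·(-83) + (0.489801)·(-391) = -263.87 m.

ΔE = -263.9 m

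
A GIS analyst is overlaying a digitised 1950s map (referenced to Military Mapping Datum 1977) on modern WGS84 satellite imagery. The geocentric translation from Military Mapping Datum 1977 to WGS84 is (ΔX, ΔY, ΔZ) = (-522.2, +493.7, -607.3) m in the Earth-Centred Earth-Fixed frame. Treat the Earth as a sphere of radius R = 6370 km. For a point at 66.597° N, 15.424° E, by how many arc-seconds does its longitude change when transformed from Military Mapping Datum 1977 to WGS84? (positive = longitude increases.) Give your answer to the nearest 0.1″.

sin φ = 0.917734, cos φ = 0.397196, sin λ = 0.265960, cos λ = 0.963984.
East component: ΔE = −sin λ·ΔX + cos λ·ΔY = −(0.265960)(-522.2) + (0.963984)(493.7) = 614.80 m.
1° of latitude spans πR/180 = 111177 m; at latitude φ, 1° of longitude spans that × cos φ = 44159.2 m, so Δλ = 614.80 / 44159.2 × 3600 = 50.121″.

Δλ = 50.1″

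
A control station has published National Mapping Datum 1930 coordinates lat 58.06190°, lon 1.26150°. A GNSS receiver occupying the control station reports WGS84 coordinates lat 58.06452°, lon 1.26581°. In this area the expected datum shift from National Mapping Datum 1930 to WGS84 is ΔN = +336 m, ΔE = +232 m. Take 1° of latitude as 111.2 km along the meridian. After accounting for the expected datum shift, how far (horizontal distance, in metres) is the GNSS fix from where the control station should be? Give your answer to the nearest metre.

Observed coordinate differences: Δφ = +0.00262°, Δλ = +0.00431°.
Converting to metres (1° lat = 111200 m, cos φ = 0.529003): observed ΔN = 291.3 m, observed ΔE = 253.5 m.
Subtracting the expected shift leaves a residual of 291.3 − (336) = -44.7 m north and 253.5 − (232) = 21.5 m east.
Residual distance = √((-44.7)² + 21.5²) = 49.6 m.

50 m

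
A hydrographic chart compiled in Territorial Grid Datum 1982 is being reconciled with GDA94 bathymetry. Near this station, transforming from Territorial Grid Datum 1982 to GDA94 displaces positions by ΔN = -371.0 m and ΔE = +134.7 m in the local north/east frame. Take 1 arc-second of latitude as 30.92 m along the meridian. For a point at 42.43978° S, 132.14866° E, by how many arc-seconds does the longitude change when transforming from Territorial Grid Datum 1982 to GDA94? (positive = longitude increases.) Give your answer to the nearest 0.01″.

Δλ = 5.90″

At latitude -42.43978°, cos φ = 0.737987.
1″ of longitude at this latitude = 30.92 × cos φ = 22.8186 m, so Δλ = 134.7 / 22.8186 = 5.903″.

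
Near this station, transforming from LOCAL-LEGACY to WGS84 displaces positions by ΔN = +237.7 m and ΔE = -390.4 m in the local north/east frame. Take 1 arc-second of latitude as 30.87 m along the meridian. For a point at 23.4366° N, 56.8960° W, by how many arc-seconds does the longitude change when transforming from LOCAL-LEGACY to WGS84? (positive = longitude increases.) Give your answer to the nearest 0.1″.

Δλ = -13.8″

At latitude 23.4366°, cos φ = 0.917501.
1″ of longitude at this latitude = 30.87 × cos φ = 28.3232 m, so Δλ = -390.4 / 28.3232 = -13.784″.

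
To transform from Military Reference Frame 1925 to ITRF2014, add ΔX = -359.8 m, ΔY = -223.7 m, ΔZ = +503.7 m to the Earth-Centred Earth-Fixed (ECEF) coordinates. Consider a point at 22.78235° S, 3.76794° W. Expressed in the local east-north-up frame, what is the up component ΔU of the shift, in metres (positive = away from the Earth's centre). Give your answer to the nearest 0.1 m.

ΔU = -512.5 m

At φ = -22.78235°, λ = -3.76794°: sin φ = -0.387232, cos φ = 0.921982, sin λ = -0.065716, cos λ = 0.997838.
ΔU = cos φ cos λ·ΔX + cos φ sin λ·ΔY + sin φ·ΔZ = (0.921982)(0.997838)(-359.8) + (0.921982)(-0.065716)(-223.7) + (-0.387232)(503.7) = -512.51 m.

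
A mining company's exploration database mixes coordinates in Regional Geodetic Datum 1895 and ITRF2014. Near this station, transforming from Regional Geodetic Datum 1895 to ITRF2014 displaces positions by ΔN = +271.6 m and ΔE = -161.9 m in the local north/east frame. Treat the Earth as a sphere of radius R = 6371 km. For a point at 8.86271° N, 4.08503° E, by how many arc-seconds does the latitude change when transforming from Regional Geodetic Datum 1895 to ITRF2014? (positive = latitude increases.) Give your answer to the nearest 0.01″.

On a sphere of radius R, 1 rad of latitude = R, so Δφ = ΔN / R = 271.6 / 6371000 = 4.2631e-05 rad = 8.793″.

Δφ = 8.79″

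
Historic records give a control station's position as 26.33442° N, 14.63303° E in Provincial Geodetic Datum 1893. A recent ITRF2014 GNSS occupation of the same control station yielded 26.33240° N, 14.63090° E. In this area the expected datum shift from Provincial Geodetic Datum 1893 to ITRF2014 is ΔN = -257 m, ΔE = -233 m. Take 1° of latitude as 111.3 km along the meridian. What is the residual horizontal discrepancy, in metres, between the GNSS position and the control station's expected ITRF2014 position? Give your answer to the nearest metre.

38 m

Observed coordinate differences: Δφ = -0.00202°, Δλ = -0.00213°.
Converting to metres (1° lat = 111300 m, cos φ = 0.896220): observed ΔN = -224.8 m, observed ΔE = -212.5 m.
Subtracting the expected shift leaves a residual of -224.8 − (-257) = 32.2 m north and -212.5 − (-233) = 20.5 m east.
Residual distance = √(32.2² + 20.5²) = 38.2 m.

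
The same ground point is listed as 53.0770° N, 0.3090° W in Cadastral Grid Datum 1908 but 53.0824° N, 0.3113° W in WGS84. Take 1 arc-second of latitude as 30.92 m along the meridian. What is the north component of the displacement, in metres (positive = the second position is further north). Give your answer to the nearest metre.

Δφ = 53.0824° − 53.0770° = +0.0054°; Δλ = -0.3113° − -0.3090° = -0.0023°.
1° of latitude = 3600 × 30.92 = 111312 m.
ΔN = Δφ × 111312 = 601.1 m; ΔE = Δλ × 111312 × cos(53.0770°) = -0.0023 × 111312 × 0.600741 = -153.8 m.

ΔN = 601 m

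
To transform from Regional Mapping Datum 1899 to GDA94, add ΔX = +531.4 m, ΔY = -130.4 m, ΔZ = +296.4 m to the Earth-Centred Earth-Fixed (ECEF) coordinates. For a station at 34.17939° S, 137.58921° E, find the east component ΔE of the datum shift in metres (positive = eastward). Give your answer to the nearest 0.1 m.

ΔE = -262.1 m

At φ = -34.17939°, λ = 137.58921°: sin φ = -0.561786, cos φ = 0.827283, sin λ = 0.674441, cos λ = -0.738328.
ΔE = −sin λ·ΔX + cos λ·ΔY = −(0.674441)·(531.4) + (-0.738328)·(-130.4) = -262.12 m.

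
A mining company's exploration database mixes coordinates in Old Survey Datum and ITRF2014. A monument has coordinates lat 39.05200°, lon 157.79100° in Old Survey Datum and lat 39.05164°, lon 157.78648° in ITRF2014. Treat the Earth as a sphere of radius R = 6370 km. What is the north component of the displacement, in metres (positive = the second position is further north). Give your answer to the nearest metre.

Δφ = 39.05164° − 39.05200° = -0.00036°; Δλ = 157.78648° − 157.79100° = -0.00452°.
1° along a meridian = πR/180 = 111177 m.
ΔN = Δφ × 111177 = -40.0 m; ΔE = Δλ × 111177 × cos(39.05200°) = -0.00452 × 111177 × 0.776574 = -390.2 m.

ΔN = -40 m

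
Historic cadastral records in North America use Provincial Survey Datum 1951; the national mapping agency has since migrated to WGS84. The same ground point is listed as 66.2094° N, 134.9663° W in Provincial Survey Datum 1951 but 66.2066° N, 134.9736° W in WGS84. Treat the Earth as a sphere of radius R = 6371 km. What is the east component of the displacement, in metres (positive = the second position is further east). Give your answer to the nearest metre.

ΔE = -327 m

Δφ = 66.2066° − 66.2094° = -0.0028°; Δλ = -134.9736° − -134.9663° = -0.0073°.
1° along a meridian = πR/180 = 111195 m.
ΔN = Δφ × 111195 = -311.3 m; ΔE = Δλ × 111195 × cos(66.2094°) = -0.0073 × 111195 × 0.403395 = -327.4 m.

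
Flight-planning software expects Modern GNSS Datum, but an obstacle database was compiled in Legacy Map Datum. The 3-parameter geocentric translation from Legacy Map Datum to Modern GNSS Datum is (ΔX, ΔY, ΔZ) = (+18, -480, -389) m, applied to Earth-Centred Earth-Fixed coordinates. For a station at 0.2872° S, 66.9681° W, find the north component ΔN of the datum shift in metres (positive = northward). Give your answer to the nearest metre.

ΔN = -387 m

The local north axis is (−sin φ cos λ, −sin φ sin λ, cos φ), giving ΔN = 0.035 + 2.214 − 388.995 = -386.75 m.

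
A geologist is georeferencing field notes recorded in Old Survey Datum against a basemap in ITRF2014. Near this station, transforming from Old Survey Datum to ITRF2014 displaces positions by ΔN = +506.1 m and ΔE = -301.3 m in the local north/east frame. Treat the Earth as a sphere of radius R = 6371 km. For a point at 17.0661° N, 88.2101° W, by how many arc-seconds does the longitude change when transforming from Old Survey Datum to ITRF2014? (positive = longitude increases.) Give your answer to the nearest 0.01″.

At latitude 17.0661°, cos φ = 0.955967.
One radian of longitude at latitude φ spans R cos φ, so Δλ = ΔE / (R cos φ) = -301.3 / (6371000 × 0.955967) = -4.9471e-05 rad = -10.204″.

Δλ = -10.20″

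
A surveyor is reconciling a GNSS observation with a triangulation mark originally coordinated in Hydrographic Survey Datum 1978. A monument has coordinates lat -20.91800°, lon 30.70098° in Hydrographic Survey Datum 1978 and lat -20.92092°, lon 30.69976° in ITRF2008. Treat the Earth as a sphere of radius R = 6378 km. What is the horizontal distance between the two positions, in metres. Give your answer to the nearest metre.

349 m

Δφ = -20.92092° − -20.91800° = -0.00292°; Δλ = 30.69976° − 30.70098° = -0.00122°.
1° along a meridian = πR/180 = 111317 m.
ΔN = Δφ × 111317 = -325.0 m; ΔE = Δλ × 111317 × cos(-20.91800°) = -0.00122 × 111317 × 0.934092 = -126.9 m.
Distance = √(ΔE² + ΔN²) = √((-126.9)² + (-325.0)²) = 348.9 m.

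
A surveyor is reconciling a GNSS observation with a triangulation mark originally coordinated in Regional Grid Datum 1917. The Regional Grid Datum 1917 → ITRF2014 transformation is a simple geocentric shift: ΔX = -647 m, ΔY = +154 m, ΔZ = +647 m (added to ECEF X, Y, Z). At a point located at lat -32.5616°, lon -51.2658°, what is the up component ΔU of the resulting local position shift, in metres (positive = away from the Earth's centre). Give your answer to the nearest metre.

ΔU = -791 m

At φ = -32.5616°, λ = -51.2658°: sin φ = -0.538206, cos φ = 0.842813, sin λ = -0.780057, cos λ = 0.625708.
ΔU = cos φ cos λ·ΔX + cos φ sin λ·ΔY + sin φ·ΔZ = (0.842813)(0.625708)(-647) + (0.842813)(-0.780057)(154) + (-0.538206)(647) = -790.66 m.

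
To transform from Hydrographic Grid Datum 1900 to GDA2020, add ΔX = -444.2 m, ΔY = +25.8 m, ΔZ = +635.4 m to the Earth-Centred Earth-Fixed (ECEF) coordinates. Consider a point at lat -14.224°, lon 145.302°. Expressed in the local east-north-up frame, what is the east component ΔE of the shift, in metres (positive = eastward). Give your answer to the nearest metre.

ΔE = 232 m

The local east axis at (φ, λ) is (−sin λ, cos λ, 0), so ΔE = −sin(145.302°)·(-444.2) + cos(145.302°)·25.8 = 231.65 m.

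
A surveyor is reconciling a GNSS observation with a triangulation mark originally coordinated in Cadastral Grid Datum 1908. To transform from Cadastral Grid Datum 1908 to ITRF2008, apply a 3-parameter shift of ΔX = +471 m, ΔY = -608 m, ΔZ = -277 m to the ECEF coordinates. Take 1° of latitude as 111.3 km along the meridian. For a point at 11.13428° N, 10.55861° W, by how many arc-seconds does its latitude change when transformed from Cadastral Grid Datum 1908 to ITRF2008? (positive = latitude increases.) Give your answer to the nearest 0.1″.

Δφ = -12.4″

sin φ = 0.193109, cos φ = 0.981177, sin λ = -0.183241, cos λ = 0.983068.
North component: ΔN = −sin φ cos λ·ΔX − sin φ sin λ·ΔY + cos φ·ΔZ = −(0.193109)(0.983068)(471) − (0.193109)(-0.183241)(-608) + (0.981177)(-277) = -382.71 m.
1° of latitude spans 111300 m, so Δφ = -382.71 / 111300 × 3600 = -12.379″.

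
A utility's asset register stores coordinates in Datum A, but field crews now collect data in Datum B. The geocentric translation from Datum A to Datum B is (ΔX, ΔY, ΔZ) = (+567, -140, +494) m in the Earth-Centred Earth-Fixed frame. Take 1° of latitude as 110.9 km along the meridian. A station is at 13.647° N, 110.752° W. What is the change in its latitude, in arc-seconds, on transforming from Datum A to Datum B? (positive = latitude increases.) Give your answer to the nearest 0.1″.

Δφ = 16.1″

sin φ = 0.235939, cos φ = 0.971768, sin λ = -0.935123, cos λ = -0.354324.
North component: ΔN = −sin φ cos λ·ΔX − sin φ sin λ·ΔY + cos φ·ΔZ = −(0.235939)(-0.354324)(567) − (0.235939)(-0.935123)(-140) + (0.971768)(494) = 496.57 m.
1° of latitude spans 110900 m, so Δφ = 496.57 / 110900 × 3600 = 16.119″.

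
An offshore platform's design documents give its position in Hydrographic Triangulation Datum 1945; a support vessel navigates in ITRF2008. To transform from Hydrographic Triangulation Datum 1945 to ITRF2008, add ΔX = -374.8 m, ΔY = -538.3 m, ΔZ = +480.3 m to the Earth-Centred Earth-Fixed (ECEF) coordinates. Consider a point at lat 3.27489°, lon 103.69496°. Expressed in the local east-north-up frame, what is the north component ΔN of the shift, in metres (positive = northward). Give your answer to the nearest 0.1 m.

At φ = 3.27489°, λ = 103.69496°: sin φ = 0.057126, cos φ = 0.998367, sin λ = 0.971570, cos λ = -0.236753.
ΔN = −sin φ cos λ·ΔX − sin φ sin λ·ΔY + cos φ·ΔZ = −(0.057126)(-0.236753)(-374.8) − (0.057126)(0.971570)(-538.3) + (0.998367)(480.3) = 504.32 m.

ΔN = 504.3 m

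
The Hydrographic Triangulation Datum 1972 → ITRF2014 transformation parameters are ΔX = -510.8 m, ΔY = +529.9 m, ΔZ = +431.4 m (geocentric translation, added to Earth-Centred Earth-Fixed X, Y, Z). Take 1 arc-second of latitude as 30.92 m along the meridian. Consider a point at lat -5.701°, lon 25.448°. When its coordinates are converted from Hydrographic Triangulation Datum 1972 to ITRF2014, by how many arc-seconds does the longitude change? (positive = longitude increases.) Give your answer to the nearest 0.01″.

Δλ = 22.69″

sin φ = -0.099337, cos φ = 0.995054, sin λ = 0.429692, cos λ = 0.902976.
East component: ΔE = −sin λ·ΔX + cos λ·ΔY = −(0.429692)(-510.8) + (0.902976)(529.9) = 697.97 m.
1° of latitude spans 3600 × 30.92 = 111312 m; at latitude φ, 1° of longitude spans that × cos φ = 110761.4 m, so Δλ = 697.97 / 110761.4 × 3600 = 22.686″.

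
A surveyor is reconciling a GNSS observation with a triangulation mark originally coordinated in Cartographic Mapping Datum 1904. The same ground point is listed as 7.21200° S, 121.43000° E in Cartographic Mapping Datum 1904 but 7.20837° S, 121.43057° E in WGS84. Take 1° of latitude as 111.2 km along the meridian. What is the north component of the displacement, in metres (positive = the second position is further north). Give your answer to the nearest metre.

Δφ = -7.20837° − -7.21200° = +0.00363°; Δλ = 121.43057° − 121.43000° = +0.00057°.
ΔN = Δφ × 111200 = 403.7 m; ΔE = Δλ × 111200 × cos(-7.21200°) = +0.00057 × 111200 × 0.992088 = 62.9 m.

ΔN = 404 m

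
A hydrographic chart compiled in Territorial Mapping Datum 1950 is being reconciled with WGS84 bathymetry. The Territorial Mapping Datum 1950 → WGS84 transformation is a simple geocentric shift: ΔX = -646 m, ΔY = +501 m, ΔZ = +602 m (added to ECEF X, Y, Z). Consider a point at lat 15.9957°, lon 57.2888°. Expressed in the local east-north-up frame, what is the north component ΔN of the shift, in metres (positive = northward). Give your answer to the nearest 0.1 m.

The local north axis is (−sin φ cos λ, −sin φ sin λ, cos φ), giving ΔN = 96.200 − 116.163 + 578.692 = 558.73 m.

ΔN = 558.7 m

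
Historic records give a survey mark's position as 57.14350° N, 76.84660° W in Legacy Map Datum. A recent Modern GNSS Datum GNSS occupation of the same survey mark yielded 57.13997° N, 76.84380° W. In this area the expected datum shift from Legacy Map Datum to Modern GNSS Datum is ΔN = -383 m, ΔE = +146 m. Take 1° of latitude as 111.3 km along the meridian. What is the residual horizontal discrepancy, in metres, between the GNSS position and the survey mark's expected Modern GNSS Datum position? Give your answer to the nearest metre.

25 m

Observed coordinate differences: Δφ = -0.00353°, Δλ = +0.00280°.
Converting to metres (1° lat = 111300 m, cos φ = 0.542537): observed ΔN = -392.9 m, observed ΔE = 169.1 m.
Subtracting the expected shift leaves a residual of -392.9 − (-383) = -9.9 m north and 169.1 − (146) = 23.1 m east.
Residual distance = √((-9.9)² + 23.1²) = 25.1 m.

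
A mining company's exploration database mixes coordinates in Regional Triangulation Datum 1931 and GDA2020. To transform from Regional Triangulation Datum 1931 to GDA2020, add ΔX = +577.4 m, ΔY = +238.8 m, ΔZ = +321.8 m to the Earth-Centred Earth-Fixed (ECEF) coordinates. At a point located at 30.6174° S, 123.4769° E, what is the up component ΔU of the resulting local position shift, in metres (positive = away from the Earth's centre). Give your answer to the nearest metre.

ΔU = -267 m

At φ = -30.6174°, λ = 123.4769°: sin φ = -0.509303, cos φ = 0.860587, sin λ = 0.834108, cos λ = -0.551601.
ΔU = cos φ cos λ·ΔX + cos φ sin λ·ΔY + sin φ·ΔZ = (0.860587)(-0.551601)(577.4) + (0.860587)(0.834108)(238.8) + (-0.509303)(321.8) = -266.57 m.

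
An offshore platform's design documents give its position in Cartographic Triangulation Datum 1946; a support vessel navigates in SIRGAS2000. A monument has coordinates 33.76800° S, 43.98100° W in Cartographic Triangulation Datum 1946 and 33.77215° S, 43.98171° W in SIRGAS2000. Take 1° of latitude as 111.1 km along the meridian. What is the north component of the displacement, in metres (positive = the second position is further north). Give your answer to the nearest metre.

ΔN = -461 m

Δφ = -33.77215° − -33.76800° = -0.00415°; Δλ = -43.98171° − -43.98100° = -0.00071°.
ΔN = Δφ × 111100 = -461.1 m; ΔE = Δλ × 111100 × cos(-33.76800°) = -0.00071 × 111100 × 0.831295 = -65.6 m.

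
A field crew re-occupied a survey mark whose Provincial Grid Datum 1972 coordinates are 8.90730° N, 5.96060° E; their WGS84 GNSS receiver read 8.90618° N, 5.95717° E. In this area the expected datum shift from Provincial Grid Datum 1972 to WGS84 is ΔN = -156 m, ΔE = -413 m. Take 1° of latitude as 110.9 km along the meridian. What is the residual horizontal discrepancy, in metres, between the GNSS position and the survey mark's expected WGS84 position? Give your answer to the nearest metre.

Observed coordinate differences: Δφ = -0.00112°, Δλ = -0.00343°.
Converting to metres (1° lat = 110900 m, cos φ = 0.987940): observed ΔN = -124.2 m, observed ΔE = -375.8 m.
Subtracting the expected shift leaves a residual of -124.2 − (-156) = 31.8 m north and -375.8 − (-413) = 37.2 m east.
Residual distance = √(31.8² + 37.2²) = 48.9 m.

49 m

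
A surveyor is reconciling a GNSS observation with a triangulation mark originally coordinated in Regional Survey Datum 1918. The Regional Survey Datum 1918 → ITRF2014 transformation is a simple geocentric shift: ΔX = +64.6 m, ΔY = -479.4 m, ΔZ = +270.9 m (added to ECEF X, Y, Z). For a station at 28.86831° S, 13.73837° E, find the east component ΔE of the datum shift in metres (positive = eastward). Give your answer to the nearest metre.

ΔE = -481 m

At φ = -28.86831°, λ = 13.73837°: sin φ = -0.482798, cos φ = 0.875732, sin λ = 0.237489, cos λ = 0.971390.
ΔE = −sin λ·ΔX + cos λ·ΔY = −(0.237489)·(64.6) + (0.971390)·(-479.4) = -481.03 m.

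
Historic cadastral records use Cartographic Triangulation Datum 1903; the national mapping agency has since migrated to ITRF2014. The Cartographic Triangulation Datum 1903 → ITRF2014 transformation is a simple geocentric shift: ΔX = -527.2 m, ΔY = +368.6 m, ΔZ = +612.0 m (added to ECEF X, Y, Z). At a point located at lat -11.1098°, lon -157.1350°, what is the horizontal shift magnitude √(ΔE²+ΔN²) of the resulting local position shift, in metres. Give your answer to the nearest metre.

The local east axis at (φ, λ) is (−sin λ, cos λ, 0), so ΔE = −sin(-157.1350°)·(-527.2) + cos(-157.1350°)·368.6 = -544.49 m.
The local north axis is (−sin φ cos λ, −sin φ sin λ, cos φ), giving ΔN = 93.604 − 27.598 + 600.531 = 666.54 m.
Horizontal magnitude = √(ΔE² + ΔN²) = √((-544.49)² + 666.54²) = 860.66 m.

861 m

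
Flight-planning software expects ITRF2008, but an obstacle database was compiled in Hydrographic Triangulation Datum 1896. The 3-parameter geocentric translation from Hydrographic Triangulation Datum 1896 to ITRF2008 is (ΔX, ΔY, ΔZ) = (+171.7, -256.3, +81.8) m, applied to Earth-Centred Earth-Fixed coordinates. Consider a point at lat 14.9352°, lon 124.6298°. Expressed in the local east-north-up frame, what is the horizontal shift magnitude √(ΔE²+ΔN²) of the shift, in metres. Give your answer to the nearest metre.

159 m

The local east axis at (φ, λ) is (−sin λ, cos λ, 0), so ΔE = −sin(124.6298°)·171.7 + cos(124.6298°)·(-256.3) = 4.37 m.
The local north axis is (−sin φ cos λ, −sin φ sin λ, cos φ), giving ΔN = 25.147 + 54.353 + 79.037 = 158.54 m.
Horizontal magnitude = √(ΔE² + ΔN²) = √(4.37² + 158.54²) = 158.60 m.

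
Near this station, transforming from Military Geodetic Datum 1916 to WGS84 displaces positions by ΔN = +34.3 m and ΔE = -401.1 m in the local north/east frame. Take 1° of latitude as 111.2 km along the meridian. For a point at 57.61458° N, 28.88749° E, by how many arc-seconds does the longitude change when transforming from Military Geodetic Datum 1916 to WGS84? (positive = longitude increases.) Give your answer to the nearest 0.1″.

At latitude 57.61458°, cos φ = 0.535612.
1° of longitude at this latitude = 111.2 × cos φ = 59.56 km, so Δλ = -401.1 / 59560.0 = -0.0067344° = -24.244″.

Δλ = -24.2″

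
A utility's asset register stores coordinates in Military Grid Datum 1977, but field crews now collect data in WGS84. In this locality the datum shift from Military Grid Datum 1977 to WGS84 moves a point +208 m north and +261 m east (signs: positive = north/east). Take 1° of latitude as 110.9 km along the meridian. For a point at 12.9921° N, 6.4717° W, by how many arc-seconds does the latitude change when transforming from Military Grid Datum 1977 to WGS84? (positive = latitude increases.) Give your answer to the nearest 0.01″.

Δφ = 6.75″

1° of latitude = 110.9 km, so Δφ = 208.0 / 110900 = 0.0018756° = 6.752″.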